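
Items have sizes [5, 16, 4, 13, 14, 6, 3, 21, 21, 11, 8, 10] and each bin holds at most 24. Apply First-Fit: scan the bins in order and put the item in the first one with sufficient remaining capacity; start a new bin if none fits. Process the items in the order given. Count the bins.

5 → bin 1 (remaining 19)
16 → bin 1 (remaining 3)
4 → bin 2 (remaining 20)
13 → bin 2 (remaining 7)
14 → bin 3 (remaining 10)
6 → bin 2 (remaining 1)
3 → bin 1 (remaining 0)
21 → bin 4 (remaining 3)
21 → bin 5 (remaining 3)
11 → bin 6 (remaining 13)
8 → bin 3 (remaining 2)
10 → bin 6 (remaining 3)
Final bins: [5,16,3] [4,13,6] [14,8] [21] [21] [11,10].

6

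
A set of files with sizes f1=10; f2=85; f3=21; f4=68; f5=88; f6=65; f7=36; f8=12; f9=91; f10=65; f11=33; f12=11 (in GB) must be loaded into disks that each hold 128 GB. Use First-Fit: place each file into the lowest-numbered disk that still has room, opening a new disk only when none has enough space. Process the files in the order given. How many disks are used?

disk 1: place f1 (10 GB), 118 GB left
disk 1: place f2 (85 GB), 33 GB left
disk 1: place f3 (21 GB), 12 GB left
disk 2: place f4 (68 GB), 60 GB left
disk 3: place f5 (88 GB), 40 GB left
disk 4: place f6 (65 GB), 63 GB left
disk 2: place f7 (36 GB), 24 GB left
disk 1: place f8 (12 GB), 0 GB left
disk 5: place f9 (91 GB), 37 GB left
disk 6: place f10 (65 GB), 63 GB left
disk 3: place f11 (33 GB), 7 GB left
disk 2: place f12 (11 GB), 13 GB left
Final disks: [10,85,21,12] [68,36,11] [88,33] [65] [91] [65].

6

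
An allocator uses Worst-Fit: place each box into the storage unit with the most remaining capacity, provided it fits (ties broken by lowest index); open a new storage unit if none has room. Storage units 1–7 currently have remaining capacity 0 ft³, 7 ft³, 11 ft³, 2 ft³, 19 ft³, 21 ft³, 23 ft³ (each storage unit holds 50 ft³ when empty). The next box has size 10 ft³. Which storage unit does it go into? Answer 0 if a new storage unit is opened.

7

Storage units with room: storage unit 3 (11 ft³), storage unit 5 (19 ft³), storage unit 6 (21 ft³), storage unit 7 (23 ft³).
Most room is storage unit 7 with 23 ft³ free.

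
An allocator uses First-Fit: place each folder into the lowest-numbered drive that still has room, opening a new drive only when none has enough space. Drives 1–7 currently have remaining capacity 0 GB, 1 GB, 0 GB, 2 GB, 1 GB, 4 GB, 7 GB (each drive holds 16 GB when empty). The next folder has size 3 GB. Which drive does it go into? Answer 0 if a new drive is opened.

Drives with room: drive 6 (4 GB), drive 7 (7 GB).
The first with room is drive 6.

6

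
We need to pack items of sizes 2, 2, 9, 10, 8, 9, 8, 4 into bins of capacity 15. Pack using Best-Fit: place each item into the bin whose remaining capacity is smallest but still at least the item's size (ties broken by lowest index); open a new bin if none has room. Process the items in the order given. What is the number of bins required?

5

Put 2 in bin 1; 13 remain.
Put 2 in bin 1; 11 remain.
Put 9 in bin 1; 2 remain.
Put 10 in bin 2; 5 remain.
Put 8 in bin 3; 7 remain.
Put 9 in bin 4; 6 remain.
Put 8 in bin 5; 7 remain.
Put 4 in bin 2; 1 remain.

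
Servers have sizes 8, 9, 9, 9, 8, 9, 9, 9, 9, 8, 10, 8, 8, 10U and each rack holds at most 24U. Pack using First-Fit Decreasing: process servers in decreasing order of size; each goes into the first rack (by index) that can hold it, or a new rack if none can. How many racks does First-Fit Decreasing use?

Sorted descending: 10, 10, 9, 9, 9, 9, 9, 9, 9, 8, 8, 8, 8, 8.
rack 1: place 10U, 14U left
rack 1: place 10U, 4U left
rack 2: place 9U, 15U left
rack 2: place 9U, 6U left
rack 3: place 9U, 15U left
rack 3: place 9U, 6U left
rack 4: place 9U, 15U left
rack 4: place 9U, 6U left
rack 5: place 9U, 15U left
rack 5: place 8U, 7U left
rack 6: place 8U, 16U left
rack 6: place 8U, 8U left
rack 6: place 8U, 0U left
rack 7: place 8U, 16U left
Final racks: [10,10] [9,9] [9,9] [9,9] [9,8] [8,8,8] [8].

7 racks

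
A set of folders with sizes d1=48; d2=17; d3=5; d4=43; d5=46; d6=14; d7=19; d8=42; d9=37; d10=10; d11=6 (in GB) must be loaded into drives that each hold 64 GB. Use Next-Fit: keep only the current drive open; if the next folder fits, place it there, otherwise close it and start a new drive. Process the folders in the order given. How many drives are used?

6

Put d1 (48 GB) in drive 1; 16 GB remain.
Put d2 (17 GB) in drive 2; 47 GB remain.
Put d3 (5 GB) in drive 2; 42 GB remain.
Put d4 (43 GB) in drive 3; 21 GB remain.
Put d5 (46 GB) in drive 4; 18 GB remain.
Put d6 (14 GB) in drive 4; 4 GB remain.
Put d7 (19 GB) in drive 5; 45 GB remain.
Put d8 (42 GB) in drive 5; 3 GB remain.
Put d9 (37 GB) in drive 6; 27 GB remain.
Put d10 (10 GB) in drive 6; 17 GB remain.
Put d11 (6 GB) in drive 6; 11 GB remain.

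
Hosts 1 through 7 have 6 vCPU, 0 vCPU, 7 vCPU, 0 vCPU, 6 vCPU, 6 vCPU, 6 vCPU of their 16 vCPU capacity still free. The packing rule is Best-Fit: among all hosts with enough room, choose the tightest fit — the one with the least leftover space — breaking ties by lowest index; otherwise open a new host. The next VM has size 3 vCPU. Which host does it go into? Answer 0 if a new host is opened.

1

Hosts with room: host 1 (6 vCPU), host 3 (7 vCPU), host 5 (6 vCPU), host 6 (6 vCPU), host 7 (6 vCPU).
Tightest fit is host 1 with 6 vCPU free.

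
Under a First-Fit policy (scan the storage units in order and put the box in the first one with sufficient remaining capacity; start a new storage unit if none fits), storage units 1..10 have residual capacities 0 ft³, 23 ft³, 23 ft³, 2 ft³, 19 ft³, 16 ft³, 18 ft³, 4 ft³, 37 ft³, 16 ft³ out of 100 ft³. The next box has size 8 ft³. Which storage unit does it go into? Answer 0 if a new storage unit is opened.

2

Storage units with room: storage unit 2 (23 ft³), storage unit 3 (23 ft³), storage unit 5 (19 ft³), storage unit 6 (16 ft³), storage unit 7 (18 ft³), storage unit 9 (37 ft³), storage unit 10 (16 ft³).
The first with room is storage unit 2.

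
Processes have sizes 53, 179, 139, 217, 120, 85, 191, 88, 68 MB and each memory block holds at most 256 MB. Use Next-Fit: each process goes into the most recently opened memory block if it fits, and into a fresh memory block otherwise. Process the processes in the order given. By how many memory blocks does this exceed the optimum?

Next-Fit: [53,179] [139] [217] [120,85] [191] [88,68] → 6 memory blocks.
Total size 1140 MB; any packing needs at least ⌈1140/256⌉ = 5 memory blocks.
An optimal packing achieves that bound: [217] [191,53] [179,68] [139,88] [120,85] → 5 memory blocks.
Excess: 6 − 5 = 1.

1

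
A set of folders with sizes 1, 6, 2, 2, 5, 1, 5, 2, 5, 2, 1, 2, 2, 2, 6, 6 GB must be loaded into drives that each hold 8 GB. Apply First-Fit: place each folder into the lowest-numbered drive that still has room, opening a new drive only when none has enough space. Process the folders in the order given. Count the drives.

7

Put 1 GB in drive 1; 7 GB remain.
Put 6 GB in drive 1; 1 GB remain.
Put 2 GB in drive 2; 6 GB remain.
Put 2 GB in drive 2; 4 GB remain.
Put 5 GB in drive 3; 3 GB remain.
Put 1 GB in drive 1; 0 GB remain.
Put 5 GB in drive 4; 3 GB remain.
Put 2 GB in drive 2; 2 GB remain.
Put 5 GB in drive 5; 3 GB remain.
Put 2 GB in drive 2; 0 GB remain.
Put 1 GB in drive 3; 2 GB remain.
Put 2 GB in drive 3; 0 GB remain.
Put 2 GB in drive 4; 1 GB remain.
Put 2 GB in drive 5; 1 GB remain.
Put 6 GB in drive 6; 2 GB remain.
Put 6 GB in drive 7; 2 GB remain.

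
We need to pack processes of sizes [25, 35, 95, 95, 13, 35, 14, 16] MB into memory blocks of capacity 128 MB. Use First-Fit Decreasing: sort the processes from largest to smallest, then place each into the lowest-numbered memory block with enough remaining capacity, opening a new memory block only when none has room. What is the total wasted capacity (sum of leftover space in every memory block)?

Sorted descending: 95, 95, 35, 35, 25, 16, 14, 13.
Put 95 MB in memory block 1; 33 MB remain.
Put 95 MB in memory block 2; 33 MB remain.
Put 35 MB in memory block 3; 93 MB remain.
Put 35 MB in memory block 3; 58 MB remain.
Put 25 MB in memory block 1; 8 MB remain.
Put 16 MB in memory block 2; 17 MB remain.
Put 14 MB in memory block 2; 3 MB remain.
Put 13 MB in memory block 3; 45 MB remain.
3 memory blocks × 128 MB = 384 MB; used 328 MB; unused 56 MB.

56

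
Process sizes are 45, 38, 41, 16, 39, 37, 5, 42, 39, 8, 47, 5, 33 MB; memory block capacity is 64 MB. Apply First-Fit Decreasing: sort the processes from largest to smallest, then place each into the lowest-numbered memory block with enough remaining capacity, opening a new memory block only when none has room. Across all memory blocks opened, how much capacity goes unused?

Sorted descending: 47, 45, 42, 41, 39, 39, 38, 37, 33, 16, 8, 5, 5.
memory block 1: place 47 MB, 17 MB left
memory block 2: place 45 MB, 19 MB left
memory block 3: place 42 MB, 22 MB left
memory block 4: place 41 MB, 23 MB left
memory block 5: place 39 MB, 25 MB left
memory block 6: place 39 MB, 25 MB left
memory block 7: place 38 MB, 26 MB left
memory block 8: place 37 MB, 27 MB left
memory block 9: place 33 MB, 31 MB left
memory block 1: place 16 MB, 1 MB left
memory block 2: place 8 MB, 11 MB left
memory block 2: place 5 MB, 6 MB left
memory block 2: place 5 MB, 1 MB left
9 memory blocks × 64 MB = 576 MB; used 395 MB; unused 181 MB.

181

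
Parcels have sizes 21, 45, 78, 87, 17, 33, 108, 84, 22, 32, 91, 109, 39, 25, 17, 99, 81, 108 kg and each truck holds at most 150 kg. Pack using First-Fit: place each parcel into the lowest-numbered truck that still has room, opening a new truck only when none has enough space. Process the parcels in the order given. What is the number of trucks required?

truck 1: place 21 kg, 129 kg left
truck 1: place 45 kg, 84 kg left
truck 1: place 78 kg, 6 kg left
truck 2: place 87 kg, 63 kg left
truck 2: place 17 kg, 46 kg left
truck 2: place 33 kg, 13 kg left
truck 3: place 108 kg, 42 kg left
truck 4: place 84 kg, 66 kg left
truck 3: place 22 kg, 20 kg left
truck 4: place 32 kg, 34 kg left
truck 5: place 91 kg, 59 kg left
truck 6: place 109 kg, 41 kg left
truck 5: place 39 kg, 20 kg left
truck 4: place 25 kg, 9 kg left
truck 3: place 17 kg, 3 kg left
truck 7: place 99 kg, 51 kg left
truck 8: place 81 kg, 69 kg left
truck 9: place 108 kg, 42 kg left

9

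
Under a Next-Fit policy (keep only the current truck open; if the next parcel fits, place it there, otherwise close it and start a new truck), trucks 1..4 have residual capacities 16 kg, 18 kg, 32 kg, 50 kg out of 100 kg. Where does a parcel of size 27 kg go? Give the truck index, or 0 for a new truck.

4

Next-Fit only looks at truck 4, which has 50 kg free.
27 kg fits there.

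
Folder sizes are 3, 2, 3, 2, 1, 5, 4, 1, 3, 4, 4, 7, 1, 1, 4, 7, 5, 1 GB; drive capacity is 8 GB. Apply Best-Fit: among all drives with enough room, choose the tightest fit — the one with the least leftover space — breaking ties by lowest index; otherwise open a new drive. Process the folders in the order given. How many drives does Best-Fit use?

8

Put 3 GB in drive 1; 5 GB remain.
Put 2 GB in drive 1; 3 GB remain.
Put 3 GB in drive 1; 0 GB remain.
Put 2 GB in drive 2; 6 GB remain.
Put 1 GB in drive 2; 5 GB remain.
Put 5 GB in drive 2; 0 GB remain.
Put 4 GB in drive 3; 4 GB remain.
Put 1 GB in drive 3; 3 GB remain.
Put 3 GB in drive 3; 0 GB remain.
Put 4 GB in drive 4; 4 GB remain.
Put 4 GB in drive 4; 0 GB remain.
Put 7 GB in drive 5; 1 GB remain.
Put 1 GB in drive 5; 0 GB remain.
Put 1 GB in drive 6; 7 GB remain.
Put 4 GB in drive 6; 3 GB remain.
Put 7 GB in drive 7; 1 GB remain.
Put 5 GB in drive 8; 3 GB remain.
Put 1 GB in drive 7; 0 GB remain.
Final drives: [3,2,3] [2,1,5] [4,1,3] [4,4] [7,1] [1,4] [7,1] [5].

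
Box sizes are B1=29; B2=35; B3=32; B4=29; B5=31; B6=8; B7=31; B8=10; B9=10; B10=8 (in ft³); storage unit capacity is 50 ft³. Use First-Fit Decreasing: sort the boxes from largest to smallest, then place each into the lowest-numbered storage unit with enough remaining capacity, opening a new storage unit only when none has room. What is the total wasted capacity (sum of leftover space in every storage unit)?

Sorted descending: 35, 32, 31, 31, 29, 29, 10, 10, 8, 8.
35 ft³ → storage unit 1 (remaining 15 ft³)
32 ft³ → storage unit 2 (remaining 18 ft³)
31 ft³ → storage unit 3 (remaining 19 ft³)
31 ft³ → storage unit 4 (remaining 19 ft³)
29 ft³ → storage unit 5 (remaining 21 ft³)
29 ft³ → storage unit 6 (remaining 21 ft³)
10 ft³ → storage unit 1 (remaining 5 ft³)
10 ft³ → storage unit 2 (remaining 8 ft³)
8 ft³ → storage unit 2 (remaining 0 ft³)
8 ft³ → storage unit 3 (remaining 11 ft³)
6 storage units × 50 ft³ = 300 ft³; used 223 ft³; unused 77 ft³.

77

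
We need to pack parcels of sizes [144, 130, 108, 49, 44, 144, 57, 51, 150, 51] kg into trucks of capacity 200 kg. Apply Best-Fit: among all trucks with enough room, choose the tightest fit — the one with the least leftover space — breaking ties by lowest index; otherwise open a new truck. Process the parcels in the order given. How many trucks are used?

6

144 kg → truck 1 (remaining 56 kg)
130 kg → truck 2 (remaining 70 kg)
108 kg → truck 3 (remaining 92 kg)
49 kg → truck 1 (remaining 7 kg)
44 kg → truck 2 (remaining 26 kg)
144 kg → truck 4 (remaining 56 kg)
57 kg → truck 3 (remaining 35 kg)
51 kg → truck 4 (remaining 5 kg)
150 kg → truck 5 (remaining 50 kg)
51 kg → truck 6 (remaining 149 kg)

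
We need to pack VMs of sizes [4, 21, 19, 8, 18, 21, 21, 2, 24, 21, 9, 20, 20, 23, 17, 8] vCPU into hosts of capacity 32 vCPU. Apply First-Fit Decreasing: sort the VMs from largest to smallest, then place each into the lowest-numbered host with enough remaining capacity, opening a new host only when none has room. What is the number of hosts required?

Sorted descending: 24, 23, 21, 21, 21, 21, 20, 20, 19, 18, 17, 9, 8, 8, 4, 2.
24 vCPU → host 1 (remaining 8 vCPU)
23 vCPU → host 2 (remaining 9 vCPU)
21 vCPU → host 3 (remaining 11 vCPU)
21 vCPU → host 4 (remaining 11 vCPU)
21 vCPU → host 5 (remaining 11 vCPU)
21 vCPU → host 6 (remaining 11 vCPU)
20 vCPU → host 7 (remaining 12 vCPU)
20 vCPU → host 8 (remaining 12 vCPU)
19 vCPU → host 9 (remaining 13 vCPU)
18 vCPU → host 10 (remaining 14 vCPU)
17 vCPU → host 11 (remaining 15 vCPU)
9 vCPU → host 2 (remaining 0 vCPU)
8 vCPU → host 1 (remaining 0 vCPU)
8 vCPU → host 3 (remaining 3 vCPU)
4 vCPU → host 4 (remaining 7 vCPU)
2 vCPU → host 3 (remaining 1 vCPU)
Final hosts: [24,8] [23,9] [21,8,2] [21,4] [21] [21] [20] [20] [19] [18] [17].

11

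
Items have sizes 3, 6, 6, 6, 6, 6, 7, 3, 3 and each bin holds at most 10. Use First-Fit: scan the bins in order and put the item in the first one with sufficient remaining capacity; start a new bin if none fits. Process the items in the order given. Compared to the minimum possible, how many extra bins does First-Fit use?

0

First-Fit: [3,6] [6,3] [6,3] [6] [6] [7] → 6 bins.
6 items exceed 5 (half the capacity), and no two of those can share a bin, so at least 6 bins are needed.
So 6 is already optimal.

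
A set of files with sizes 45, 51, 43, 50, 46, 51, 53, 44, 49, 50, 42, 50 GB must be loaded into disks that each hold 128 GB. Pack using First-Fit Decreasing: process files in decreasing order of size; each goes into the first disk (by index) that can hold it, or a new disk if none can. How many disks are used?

6

Sorted descending: 53, 51, 51, 50, 50, 50, 49, 46, 45, 44, 43, 42.
53 GB → disk 1 (remaining 75 GB)
51 GB → disk 1 (remaining 24 GB)
51 GB → disk 2 (remaining 77 GB)
50 GB → disk 2 (remaining 27 GB)
50 GB → disk 3 (remaining 78 GB)
50 GB → disk 3 (remaining 28 GB)
49 GB → disk 4 (remaining 79 GB)
46 GB → disk 4 (remaining 33 GB)
45 GB → disk 5 (remaining 83 GB)
44 GB → disk 5 (remaining 39 GB)
43 GB → disk 6 (remaining 85 GB)
42 GB → disk 6 (remaining 43 GB)
Final disks: [53,51] [51,50] [50,50] [49,46] [45,44] [43,42].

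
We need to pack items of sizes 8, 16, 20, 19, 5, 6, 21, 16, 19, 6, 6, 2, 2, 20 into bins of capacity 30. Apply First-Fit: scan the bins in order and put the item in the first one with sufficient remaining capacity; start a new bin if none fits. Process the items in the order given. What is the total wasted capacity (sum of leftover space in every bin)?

44

8 → bin 1 (remaining 22)
16 → bin 1 (remaining 6)
20 → bin 2 (remaining 10)
19 → bin 3 (remaining 11)
5 → bin 1 (remaining 1)
6 → bin 2 (remaining 4)
21 → bin 4 (remaining 9)
16 → bin 5 (remaining 14)
19 → bin 6 (remaining 11)
6 → bin 3 (remaining 5)
6 → bin 4 (remaining 3)
2 → bin 2 (remaining 2)
2 → bin 2 (remaining 0)
20 → bin 7 (remaining 10)
7 bins × 30 = 210; used 166; unused 44.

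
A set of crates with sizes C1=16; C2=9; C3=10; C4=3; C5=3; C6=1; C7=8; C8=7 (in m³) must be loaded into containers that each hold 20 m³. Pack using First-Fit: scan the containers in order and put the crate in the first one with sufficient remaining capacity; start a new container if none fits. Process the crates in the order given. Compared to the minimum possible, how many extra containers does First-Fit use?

First-Fit: [16,3,1] [9,10] [3,8,7] → 3 containers.
Total size 57 m³; any packing needs at least ⌈57/20⌉ = 3 containers.
So 3 is already optimal.

0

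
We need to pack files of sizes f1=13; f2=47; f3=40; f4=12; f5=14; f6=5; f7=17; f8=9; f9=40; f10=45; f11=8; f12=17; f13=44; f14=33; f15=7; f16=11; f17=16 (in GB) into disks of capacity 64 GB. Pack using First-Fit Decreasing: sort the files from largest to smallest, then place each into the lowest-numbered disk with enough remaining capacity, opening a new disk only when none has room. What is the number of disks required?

Sorted descending: 47, 45, 44, 40, 40, 33, 17, 17, 16, 14, 13, 12, 11, 9, 8, 7, 5.
disk 1: place 47 GB, 17 GB left
disk 2: place 45 GB, 19 GB left
disk 3: place 44 GB, 20 GB left
disk 4: place 40 GB, 24 GB left
disk 5: place 40 GB, 24 GB left
disk 6: place 33 GB, 31 GB left
disk 1: place 17 GB, 0 GB left
disk 2: place 17 GB, 2 GB left
disk 3: place 16 GB, 4 GB left
disk 4: place 14 GB, 10 GB left
disk 5: place 13 GB, 11 GB left
disk 6: place 12 GB, 19 GB left
disk 5: place 11 GB, 0 GB left
disk 4: place 9 GB, 1 GB left
disk 6: place 8 GB, 11 GB left
disk 6: place 7 GB, 4 GB left
disk 7: place 5 GB, 59 GB left
Final disks: [47,17] [45,17] [44,16] [40,14,9] [40,13,11] [33,12,8,7] [5].

7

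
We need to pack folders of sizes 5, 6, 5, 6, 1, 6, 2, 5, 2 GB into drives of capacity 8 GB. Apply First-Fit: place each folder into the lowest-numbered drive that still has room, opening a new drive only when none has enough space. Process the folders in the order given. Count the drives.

Put 5 GB in drive 1; 3 GB remain.
Put 6 GB in drive 2; 2 GB remain.
Put 5 GB in drive 3; 3 GB remain.
Put 6 GB in drive 4; 2 GB remain.
Put 1 GB in drive 1; 2 GB remain.
Put 6 GB in drive 5; 2 GB remain.
Put 2 GB in drive 1; 0 GB remain.
Put 5 GB in drive 6; 3 GB remain.
Put 2 GB in drive 2; 0 GB remain.

6 drives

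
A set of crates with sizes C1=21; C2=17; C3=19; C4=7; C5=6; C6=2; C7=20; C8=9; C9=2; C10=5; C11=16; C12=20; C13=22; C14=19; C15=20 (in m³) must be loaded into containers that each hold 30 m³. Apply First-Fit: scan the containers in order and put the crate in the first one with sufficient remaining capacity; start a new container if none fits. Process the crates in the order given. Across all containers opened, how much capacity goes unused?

65

container 1: place C1 (21 m³), 9 m³ left
container 2: place C2 (17 m³), 13 m³ left
container 3: place C3 (19 m³), 11 m³ left
container 1: place C4 (7 m³), 2 m³ left
container 2: place C5 (6 m³), 7 m³ left
container 1: place C6 (2 m³), 0 m³ left
container 4: place C7 (20 m³), 10 m³ left
container 3: place C8 (9 m³), 2 m³ left
container 2: place C9 (2 m³), 5 m³ left
container 2: place C10 (5 m³), 0 m³ left
container 5: place C11 (16 m³), 14 m³ left
container 6: place C12 (20 m³), 10 m³ left
container 7: place C13 (22 m³), 8 m³ left
container 8: place C14 (19 m³), 11 m³ left
container 9: place C15 (20 m³), 10 m³ left
9 containers × 30 m³ = 270 m³; used 205 m³; unused 65 m³.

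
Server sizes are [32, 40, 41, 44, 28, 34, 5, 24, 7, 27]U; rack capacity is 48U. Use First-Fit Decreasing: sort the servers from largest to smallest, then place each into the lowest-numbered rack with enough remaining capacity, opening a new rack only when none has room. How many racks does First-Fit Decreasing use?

8

Sorted descending: 44, 41, 40, 34, 32, 28, 27, 24, 7, 5.
44U → rack 1 (remaining 4U)
41U → rack 2 (remaining 7U)
40U → rack 3 (remaining 8U)
34U → rack 4 (remaining 14U)
32U → rack 5 (remaining 16U)
28U → rack 6 (remaining 20U)
27U → rack 7 (remaining 21U)
24U → rack 8 (remaining 24U)
7U → rack 2 (remaining 0U)
5U → rack 3 (remaining 3U)
Final racks: [44] [41,7] [40,5] [34] [32] [28] [27] [24].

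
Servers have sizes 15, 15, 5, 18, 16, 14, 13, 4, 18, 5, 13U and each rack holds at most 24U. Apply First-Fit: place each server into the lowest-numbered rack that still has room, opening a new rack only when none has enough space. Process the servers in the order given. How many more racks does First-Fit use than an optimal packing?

0

First-Fit: [15,5,4] [15,5] [18] [16] [14] [13] [18] [13] → 8 racks.
8 servers exceed 12U (half the capacity), and no two of those can share a rack, so at least 8 racks are needed.
So 8 is already optimal.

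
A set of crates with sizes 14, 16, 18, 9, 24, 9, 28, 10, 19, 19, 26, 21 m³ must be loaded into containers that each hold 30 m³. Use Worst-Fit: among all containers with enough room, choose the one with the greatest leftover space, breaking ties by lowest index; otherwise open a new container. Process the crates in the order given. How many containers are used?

9 containers

14 m³ → container 1 (remaining 16 m³)
16 m³ → container 1 (remaining 0 m³)
18 m³ → container 2 (remaining 12 m³)
9 m³ → container 2 (remaining 3 m³)
24 m³ → container 3 (remaining 6 m³)
9 m³ → container 4 (remaining 21 m³)
28 m³ → container 5 (remaining 2 m³)
10 m³ → container 4 (remaining 11 m³)
19 m³ → container 6 (remaining 11 m³)
19 m³ → container 7 (remaining 11 m³)
26 m³ → container 8 (remaining 4 m³)
21 m³ → container 9 (remaining 9 m³)
Final containers: [14,16] [18,9] [24] [9,10] [28] [19] [19] [26] [21].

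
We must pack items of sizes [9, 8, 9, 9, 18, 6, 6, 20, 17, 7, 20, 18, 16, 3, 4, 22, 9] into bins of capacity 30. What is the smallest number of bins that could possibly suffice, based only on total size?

7

Total size = 9 + 8 + 9 + 9 + 18 + 6 + 6 + 20 + 17 + 7 + 20 + 18 + 16 + 3 + 4 + 22 + 9 = 201.
⌈201 / 30⌉ = 7.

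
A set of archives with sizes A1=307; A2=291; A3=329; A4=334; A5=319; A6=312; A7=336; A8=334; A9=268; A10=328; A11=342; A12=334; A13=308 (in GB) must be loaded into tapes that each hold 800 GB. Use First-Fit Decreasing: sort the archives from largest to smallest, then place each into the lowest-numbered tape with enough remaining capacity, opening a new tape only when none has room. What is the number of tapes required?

7 tapes

Sorted descending: 342, 336, 334, 334, 334, 329, 328, 319, 312, 308, 307, 291, 268.
342 GB → tape 1 (remaining 458 GB)
336 GB → tape 1 (remaining 122 GB)
334 GB → tape 2 (remaining 466 GB)
334 GB → tape 2 (remaining 132 GB)
334 GB → tape 3 (remaining 466 GB)
329 GB → tape 3 (remaining 137 GB)
328 GB → tape 4 (remaining 472 GB)
319 GB → tape 4 (remaining 153 GB)
312 GB → tape 5 (remaining 488 GB)
308 GB → tape 5 (remaining 180 GB)
307 GB → tape 6 (remaining 493 GB)
291 GB → tape 6 (remaining 202 GB)
268 GB → tape 7 (remaining 532 GB)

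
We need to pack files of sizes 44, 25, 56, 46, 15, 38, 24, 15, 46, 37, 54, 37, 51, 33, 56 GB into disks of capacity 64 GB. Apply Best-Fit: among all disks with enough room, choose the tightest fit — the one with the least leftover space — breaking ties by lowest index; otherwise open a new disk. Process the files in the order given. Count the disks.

disk 1: place 44 GB, 20 GB left
disk 2: place 25 GB, 39 GB left
disk 3: place 56 GB, 8 GB left
disk 4: place 46 GB, 18 GB left
disk 4: place 15 GB, 3 GB left
disk 2: place 38 GB, 1 GB left
disk 5: place 24 GB, 40 GB left
disk 1: place 15 GB, 5 GB left
disk 6: place 46 GB, 18 GB left
disk 5: place 37 GB, 3 GB left
disk 7: place 54 GB, 10 GB left
disk 8: place 37 GB, 27 GB left
disk 9: place 51 GB, 13 GB left
disk 10: place 33 GB, 31 GB left
disk 11: place 56 GB, 8 GB left

11 disks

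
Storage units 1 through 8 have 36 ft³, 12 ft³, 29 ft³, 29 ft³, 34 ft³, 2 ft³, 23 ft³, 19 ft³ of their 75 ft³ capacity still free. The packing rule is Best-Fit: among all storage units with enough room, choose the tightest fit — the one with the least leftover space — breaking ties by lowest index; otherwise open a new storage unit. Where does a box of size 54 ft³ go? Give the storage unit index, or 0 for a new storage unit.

0

No storage unit has ≥ 54 ft³ free, so a new storage unit is opened.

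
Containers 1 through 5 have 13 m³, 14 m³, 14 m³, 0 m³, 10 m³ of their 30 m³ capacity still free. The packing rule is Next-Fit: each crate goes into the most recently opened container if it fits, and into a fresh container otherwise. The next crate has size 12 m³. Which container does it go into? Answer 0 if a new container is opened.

0

Next-Fit only looks at container 5, which has 10 m³ free.
12 m³ does not fit, so a new container is opened.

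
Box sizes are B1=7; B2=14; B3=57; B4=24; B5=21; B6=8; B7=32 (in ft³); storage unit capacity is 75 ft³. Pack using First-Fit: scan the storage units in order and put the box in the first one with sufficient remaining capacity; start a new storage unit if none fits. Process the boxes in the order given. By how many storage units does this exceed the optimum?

0

First-Fit: [7,14,24,21,8] [57] [32] → 3 storage units.
Total size 163 ft³; any packing needs at least ⌈163/75⌉ = 3 storage units.
So 3 is already optimal.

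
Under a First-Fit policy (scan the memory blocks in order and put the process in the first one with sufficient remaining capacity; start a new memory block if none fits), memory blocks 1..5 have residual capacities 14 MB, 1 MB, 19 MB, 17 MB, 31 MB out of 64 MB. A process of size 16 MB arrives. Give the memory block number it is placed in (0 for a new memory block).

Memory blocks with room: memory block 3 (19 MB), memory block 4 (17 MB), memory block 5 (31 MB).
The first with room is memory block 3.

3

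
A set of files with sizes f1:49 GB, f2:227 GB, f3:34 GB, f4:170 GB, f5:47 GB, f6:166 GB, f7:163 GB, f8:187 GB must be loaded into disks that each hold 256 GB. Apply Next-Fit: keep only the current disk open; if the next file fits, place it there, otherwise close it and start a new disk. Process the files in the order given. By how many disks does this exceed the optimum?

Next-Fit: [49] [227] [34,170,47] [166] [163] [187] → 6 disks.
Total size 1043 GB; any packing needs at least ⌈1043/256⌉ = 5 disks.
An optimal packing achieves that bound: [227] [187,49] [170,47,34] [166] [163] → 5 disks.
Excess: 6 − 5 = 1.

1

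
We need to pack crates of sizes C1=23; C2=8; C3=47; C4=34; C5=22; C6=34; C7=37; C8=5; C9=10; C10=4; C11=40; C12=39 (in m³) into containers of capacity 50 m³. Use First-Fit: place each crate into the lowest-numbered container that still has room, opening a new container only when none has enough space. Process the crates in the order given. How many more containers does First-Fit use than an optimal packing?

First-Fit: [23,8,5,10,4] [47] [34] [22] [34] [37] [40] [39] → 8 containers.
Total size 303 m³; any packing needs at least ⌈303/50⌉ = 7 containers.
An optimal packing achieves that bound: [47] [40,10] [39,8] [37,5,4] [34] [34] [23,22] → 7 containers.
Excess: 8 − 7 = 1.

1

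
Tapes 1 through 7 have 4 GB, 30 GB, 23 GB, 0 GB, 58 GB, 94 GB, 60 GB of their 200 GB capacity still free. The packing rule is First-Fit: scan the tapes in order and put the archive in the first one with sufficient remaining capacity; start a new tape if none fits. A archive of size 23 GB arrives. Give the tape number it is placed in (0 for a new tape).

2

Tapes with room: tape 2 (30 GB), tape 3 (23 GB), tape 5 (58 GB), tape 6 (94 GB), tape 7 (60 GB).
The first with room is tape 2.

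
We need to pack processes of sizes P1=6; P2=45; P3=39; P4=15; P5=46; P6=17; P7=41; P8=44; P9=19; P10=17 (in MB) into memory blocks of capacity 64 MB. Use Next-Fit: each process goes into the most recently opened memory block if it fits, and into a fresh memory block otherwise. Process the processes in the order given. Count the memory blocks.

6

P1 (6 MB) → memory block 1 (remaining 58 MB)
P2 (45 MB) → memory block 1 (remaining 13 MB)
P3 (39 MB) → memory block 2 (remaining 25 MB)
P4 (15 MB) → memory block 2 (remaining 10 MB)
P5 (46 MB) → memory block 3 (remaining 18 MB)
P6 (17 MB) → memory block 3 (remaining 1 MB)
P7 (41 MB) → memory block 4 (remaining 23 MB)
P8 (44 MB) → memory block 5 (remaining 20 MB)
P9 (19 MB) → memory block 5 (remaining 1 MB)
P10 (17 MB) → memory block 6 (remaining 47 MB)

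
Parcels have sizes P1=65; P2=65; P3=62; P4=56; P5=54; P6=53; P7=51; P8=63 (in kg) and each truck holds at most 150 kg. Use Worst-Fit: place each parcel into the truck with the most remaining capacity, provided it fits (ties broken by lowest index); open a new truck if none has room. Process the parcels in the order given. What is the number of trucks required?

Put P1 (65 kg) in truck 1; 85 kg remain.
Put P2 (65 kg) in truck 1; 20 kg remain.
Put P3 (62 kg) in truck 2; 88 kg remain.
Put P4 (56 kg) in truck 2; 32 kg remain.
Put P5 (54 kg) in truck 3; 96 kg remain.
Put P6 (53 kg) in truck 3; 43 kg remain.
Put P7 (51 kg) in truck 4; 99 kg remain.
Put P8 (63 kg) in truck 4; 36 kg remain.
Final trucks: [65,65] [62,56] [54,53] [51,63].

4 trucks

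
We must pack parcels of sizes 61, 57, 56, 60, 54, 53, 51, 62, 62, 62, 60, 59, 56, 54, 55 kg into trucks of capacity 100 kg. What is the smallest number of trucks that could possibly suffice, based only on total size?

Total size = 61 + 57 + 56 + 60 + 54 + 53 + 51 + 62 + 62 + 62 + 60 + 59 + 56 + 54 + 55 = 862 kg.
⌈862 / 100⌉ = 9.

9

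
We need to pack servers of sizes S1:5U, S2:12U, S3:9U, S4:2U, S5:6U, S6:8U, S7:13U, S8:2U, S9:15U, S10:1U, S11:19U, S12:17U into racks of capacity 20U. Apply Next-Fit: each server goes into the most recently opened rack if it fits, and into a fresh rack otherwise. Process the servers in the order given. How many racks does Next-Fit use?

S1 (5U) → rack 1 (remaining 15U)
S2 (12U) → rack 1 (remaining 3U)
S3 (9U) → rack 2 (remaining 11U)
S4 (2U) → rack 2 (remaining 9U)
S5 (6U) → rack 2 (remaining 3U)
S6 (8U) → rack 3 (remaining 12U)
S7 (13U) → rack 4 (remaining 7U)
S8 (2U) → rack 4 (remaining 5U)
S9 (15U) → rack 5 (remaining 5U)
S10 (1U) → rack 5 (remaining 4U)
S11 (19U) → rack 6 (remaining 1U)
S12 (17U) → rack 7 (remaining 3U)
Final racks: [5,12] [9,2,6] [8] [13,2] [15,1] [19] [17].

7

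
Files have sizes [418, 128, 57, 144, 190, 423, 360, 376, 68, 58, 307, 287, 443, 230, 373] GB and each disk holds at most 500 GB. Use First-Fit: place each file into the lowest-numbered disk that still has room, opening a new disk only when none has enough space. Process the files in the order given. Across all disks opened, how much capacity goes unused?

Put 418 GB in disk 1; 82 GB remain.
Put 128 GB in disk 2; 372 GB remain.
Put 57 GB in disk 1; 25 GB remain.
Put 144 GB in disk 2; 228 GB remain.
Put 190 GB in disk 2; 38 GB remain.
Put 423 GB in disk 3; 77 GB remain.
Put 360 GB in disk 4; 140 GB remain.
Put 376 GB in disk 5; 124 GB remain.
Put 68 GB in disk 3; 9 GB remain.
Put 58 GB in disk 4; 82 GB remain.
Put 307 GB in disk 6; 193 GB remain.
Put 287 GB in disk 7; 213 GB remain.
Put 443 GB in disk 8; 57 GB remain.
Put 230 GB in disk 9; 270 GB remain.
Put 373 GB in disk 10; 127 GB remain.
10 disks × 500 GB = 5000 GB; used 3862 GB; unused 1138 GB.

1138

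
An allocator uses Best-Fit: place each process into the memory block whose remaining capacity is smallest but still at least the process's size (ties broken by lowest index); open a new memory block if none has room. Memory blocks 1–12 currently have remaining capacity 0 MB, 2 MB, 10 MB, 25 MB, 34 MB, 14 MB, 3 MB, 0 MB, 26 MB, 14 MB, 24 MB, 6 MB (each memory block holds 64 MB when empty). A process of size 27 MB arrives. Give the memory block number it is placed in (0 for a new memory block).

Memory blocks with room: memory block 5 (34 MB).
Tightest fit is memory block 5 with 34 MB free.

5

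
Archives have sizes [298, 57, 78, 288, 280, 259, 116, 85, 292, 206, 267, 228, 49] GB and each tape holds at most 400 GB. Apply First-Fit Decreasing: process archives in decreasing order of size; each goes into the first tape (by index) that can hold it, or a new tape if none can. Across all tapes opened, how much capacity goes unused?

697

Sorted descending: 298, 292, 288, 280, 267, 259, 228, 206, 116, 85, 78, 57, 49.
Put 298 GB in tape 1; 102 GB remain.
Put 292 GB in tape 2; 108 GB remain.
Put 288 GB in tape 3; 112 GB remain.
Put 280 GB in tape 4; 120 GB remain.
Put 267 GB in tape 5; 133 GB remain.
Put 259 GB in tape 6; 141 GB remain.
Put 228 GB in tape 7; 172 GB remain.
Put 206 GB in tape 8; 194 GB remain.
Put 116 GB in tape 4; 4 GB remain.
Put 85 GB in tape 1; 17 GB remain.
Put 78 GB in tape 2; 30 GB remain.
Put 57 GB in tape 3; 55 GB remain.
Put 49 GB in tape 3; 6 GB remain.
8 tapes × 400 GB = 3200 GB; used 2503 GB; unused 697 GB.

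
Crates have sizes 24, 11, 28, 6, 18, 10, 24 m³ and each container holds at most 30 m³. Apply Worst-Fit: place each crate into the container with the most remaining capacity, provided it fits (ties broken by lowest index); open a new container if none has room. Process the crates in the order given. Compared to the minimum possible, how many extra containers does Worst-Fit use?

0

Worst-Fit: [24] [11,6,10] [28] [18] [24] → 5 containers.
Total size 121 m³; any packing needs at least ⌈121/30⌉ = 5 containers.
So 5 is already optimal.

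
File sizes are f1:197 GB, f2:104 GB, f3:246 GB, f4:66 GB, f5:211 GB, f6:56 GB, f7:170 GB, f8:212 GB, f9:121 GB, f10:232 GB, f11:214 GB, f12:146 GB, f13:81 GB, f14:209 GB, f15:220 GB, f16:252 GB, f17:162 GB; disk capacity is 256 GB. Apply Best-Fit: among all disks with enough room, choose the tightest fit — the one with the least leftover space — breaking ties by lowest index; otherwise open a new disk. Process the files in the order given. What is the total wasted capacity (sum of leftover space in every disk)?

Put f1 (197 GB) in disk 1; 59 GB remain.
Put f2 (104 GB) in disk 2; 152 GB remain.
Put f3 (246 GB) in disk 3; 10 GB remain.
Put f4 (66 GB) in disk 2; 86 GB remain.
Put f5 (211 GB) in disk 4; 45 GB remain.
Put f6 (56 GB) in disk 1; 3 GB remain.
Put f7 (170 GB) in disk 5; 86 GB remain.
Put f8 (212 GB) in disk 6; 44 GB remain.
Put f9 (121 GB) in disk 7; 135 GB remain.
Put f10 (232 GB) in disk 8; 24 GB remain.
Put f11 (214 GB) in disk 9; 42 GB remain.
Put f12 (146 GB) in disk 10; 110 GB remain.
Put f13 (81 GB) in disk 2; 5 GB remain.
Put f14 (209 GB) in disk 11; 47 GB remain.
Put f15 (220 GB) in disk 12; 36 GB remain.
Put f16 (252 GB) in disk 13; 4 GB remain.
Put f17 (162 GB) in disk 14; 94 GB remain.
14 disks × 256 GB = 3584 GB; used 2899 GB; unused 685 GB.

685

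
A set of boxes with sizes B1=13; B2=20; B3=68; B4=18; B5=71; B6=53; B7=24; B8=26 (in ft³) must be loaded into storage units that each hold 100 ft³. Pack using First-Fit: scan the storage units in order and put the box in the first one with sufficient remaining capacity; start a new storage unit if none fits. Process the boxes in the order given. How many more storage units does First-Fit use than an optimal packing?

1

First-Fit: [13,20,18,24] [68,26] [71] [53] → 4 storage units.
Total size 293 ft³; any packing needs at least ⌈293/100⌉ = 3 storage units.
An optimal packing achieves that bound: [71,26] [68,18,13] [53,24,20] → 3 storage units.
Excess: 4 − 3 = 1.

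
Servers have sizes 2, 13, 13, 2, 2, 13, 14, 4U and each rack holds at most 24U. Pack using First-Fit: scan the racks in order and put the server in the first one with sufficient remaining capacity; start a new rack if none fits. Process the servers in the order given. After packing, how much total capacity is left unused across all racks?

33

2U → rack 1 (remaining 22U)
13U → rack 1 (remaining 9U)
13U → rack 2 (remaining 11U)
2U → rack 1 (remaining 7U)
2U → rack 1 (remaining 5U)
13U → rack 3 (remaining 11U)
14U → rack 4 (remaining 10U)
4U → rack 1 (remaining 1U)
4 racks × 24U = 96U; used 63U; unused 33U.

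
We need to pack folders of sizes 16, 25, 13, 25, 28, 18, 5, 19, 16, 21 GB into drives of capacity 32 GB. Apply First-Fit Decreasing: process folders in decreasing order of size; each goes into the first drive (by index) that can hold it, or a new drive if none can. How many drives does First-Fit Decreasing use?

7

Sorted descending: 28, 25, 25, 21, 19, 18, 16, 16, 13, 5.
drive 1: place 28 GB, 4 GB left
drive 2: place 25 GB, 7 GB left
drive 3: place 25 GB, 7 GB left
drive 4: place 21 GB, 11 GB left
drive 5: place 19 GB, 13 GB left
drive 6: place 18 GB, 14 GB left
drive 7: place 16 GB, 16 GB left
drive 7: place 16 GB, 0 GB left
drive 5: place 13 GB, 0 GB left
drive 2: place 5 GB, 2 GB left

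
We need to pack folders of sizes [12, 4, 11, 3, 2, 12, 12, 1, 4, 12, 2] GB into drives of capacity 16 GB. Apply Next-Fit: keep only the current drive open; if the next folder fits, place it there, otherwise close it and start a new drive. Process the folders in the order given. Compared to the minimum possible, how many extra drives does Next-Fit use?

1

Next-Fit: [12,4] [11,3,2] [12] [12,1] [4,12] [2] → 6 drives.
Total size 75 GB; any packing needs at least ⌈75/16⌉ = 5 drives.
An optimal packing achieves that bound: [12,4] [12,4] [12,3,1] [12,2,2] [11] → 5 drives.
Excess: 6 − 5 = 1.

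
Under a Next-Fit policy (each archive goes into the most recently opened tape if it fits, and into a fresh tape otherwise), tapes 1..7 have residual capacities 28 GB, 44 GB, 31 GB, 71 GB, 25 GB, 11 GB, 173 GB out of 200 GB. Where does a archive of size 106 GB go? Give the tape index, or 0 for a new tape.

Next-Fit only looks at tape 7, which has 173 GB free.
106 GB fits there.

7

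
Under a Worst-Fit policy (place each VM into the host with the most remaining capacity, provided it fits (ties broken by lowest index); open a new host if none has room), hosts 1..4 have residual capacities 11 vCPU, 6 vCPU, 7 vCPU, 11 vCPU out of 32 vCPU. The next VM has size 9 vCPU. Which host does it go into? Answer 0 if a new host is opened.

1

Hosts with room: host 1 (11 vCPU), host 4 (11 vCPU).
Most room is host 1 with 11 vCPU free.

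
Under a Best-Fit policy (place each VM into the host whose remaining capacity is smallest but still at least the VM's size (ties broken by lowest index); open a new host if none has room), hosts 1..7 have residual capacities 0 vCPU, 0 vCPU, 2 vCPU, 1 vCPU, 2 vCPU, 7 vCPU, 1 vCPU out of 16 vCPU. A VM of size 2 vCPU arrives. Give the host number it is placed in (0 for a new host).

3

Hosts with room: host 3 (2 vCPU), host 5 (2 vCPU), host 6 (7 vCPU).
Tightest fit is host 3 with 2 vCPU free.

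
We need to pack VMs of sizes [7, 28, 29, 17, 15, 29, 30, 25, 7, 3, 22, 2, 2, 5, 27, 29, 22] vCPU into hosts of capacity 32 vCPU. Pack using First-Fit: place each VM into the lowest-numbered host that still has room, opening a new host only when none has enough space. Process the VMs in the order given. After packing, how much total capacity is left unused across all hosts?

Put 7 vCPU in host 1; 25 vCPU remain.
Put 28 vCPU in host 2; 4 vCPU remain.
Put 29 vCPU in host 3; 3 vCPU remain.
Put 17 vCPU in host 1; 8 vCPU remain.
Put 15 vCPU in host 4; 17 vCPU remain.
Put 29 vCPU in host 5; 3 vCPU remain.
Put 30 vCPU in host 6; 2 vCPU remain.
Put 25 vCPU in host 7; 7 vCPU remain.
Put 7 vCPU in host 1; 1 vCPU remain.
Put 3 vCPU in host 2; 1 vCPU remain.
Put 22 vCPU in host 8; 10 vCPU remain.
Put 2 vCPU in host 3; 1 vCPU remain.
Put 2 vCPU in host 4; 15 vCPU remain.
Put 5 vCPU in host 4; 10 vCPU remain.
Put 27 vCPU in host 9; 5 vCPU remain.
Put 29 vCPU in host 10; 3 vCPU remain.
Put 22 vCPU in host 11; 10 vCPU remain.
11 hosts × 32 vCPU = 352 vCPU; used 299 vCPU; unused 53 vCPU.

53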